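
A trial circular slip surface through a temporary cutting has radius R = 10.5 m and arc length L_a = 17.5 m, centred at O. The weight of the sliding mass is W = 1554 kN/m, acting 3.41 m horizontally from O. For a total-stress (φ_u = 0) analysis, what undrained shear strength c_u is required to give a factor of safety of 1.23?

FS = c_u·L_a·R / (W·d), so c_u = FS·W·d / (L_a·R).
c_u = 1.23·1554·3.41 / (17.50·10.5) = 6517.9 / 183.75 = 35.47 kPa

c_u = 35.5 kPa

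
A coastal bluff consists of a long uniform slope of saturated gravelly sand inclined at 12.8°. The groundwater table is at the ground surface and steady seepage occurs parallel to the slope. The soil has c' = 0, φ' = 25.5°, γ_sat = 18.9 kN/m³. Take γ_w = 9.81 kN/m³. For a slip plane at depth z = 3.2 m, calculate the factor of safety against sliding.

With seepage parallel to the slope and the water table at the surface, the effective normal stress on the slip plane uses the buoyant unit weight γ' = γ_sat − γ_w while the driving shear stress uses γ_sat:
FS = [c' + γ' z cos²β tanφ'] / [γ_sat z sinβ cosβ]
(For c' = 0 this reduces to FS = (γ'/γ_sat)·tanφ'/tanβ.)
γ' = 18.9 − 9.81 = 9.09 kN/m³
Numerator = 0.0 + 9.09·3.2·cos²12.8°·tan25.5° = 0.0 + 9.09·3.2·0.9509·0.4770 = 13.193 kPa
Denominator = 18.9·3.2·sin12.8°·cos12.8° = 18.9·3.2·0.2215·0.9751 = 13.066 kPa
FS = 13.193 / 13.066 = 1.010

FS = 1.01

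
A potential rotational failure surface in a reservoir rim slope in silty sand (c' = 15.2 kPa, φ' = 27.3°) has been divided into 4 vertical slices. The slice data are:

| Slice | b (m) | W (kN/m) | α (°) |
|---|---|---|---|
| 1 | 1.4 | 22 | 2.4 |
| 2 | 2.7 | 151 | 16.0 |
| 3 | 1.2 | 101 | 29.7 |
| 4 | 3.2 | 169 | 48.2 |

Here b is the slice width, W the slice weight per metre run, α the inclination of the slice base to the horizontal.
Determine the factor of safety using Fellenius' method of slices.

FS = 1.59

Ordinary method of slices: FS = Σ[c'·Δl_i + (W_i cosα_i)·tanφ'] / Σ W_i sinα_i, with Δl_i = b_i / cosα_i.
Slice 1: Δl = 1.4/cos2.4° = 1.401 m; N'_1 = 22·cos2.4° = 22.0; c'Δl = 21.30; W sinα = 0.9
Slice 2: Δl = 2.7/cos16.0° = 2.809 m; N'_2 = 151·cos16.0° = 145.2; c'Δl = 42.69; W sinα = 41.6
Slice 3: Δl = 1.2/cos29.7° = 1.381 m; N'_3 = 101·cos29.7° = 87.7; c'Δl = 21.00; W sinα = 50.0
Slice 4: Δl = 3.2/cos48.2° = 4.801 m; N'_4 = 169·cos48.2° = 112.6; c'Δl = 72.97; W sinα = 126.0
Σc'Δl = 158.0 kN/m; ΣN' = 367.5 kN/m; ΣW sinα = 218.6 kN/m
Resisting = 158.0 + 367.5·tan27.3° = 158.0 + 189.7 = 347.7 kN/m
FS = 347.7 / 218.6 = 1.591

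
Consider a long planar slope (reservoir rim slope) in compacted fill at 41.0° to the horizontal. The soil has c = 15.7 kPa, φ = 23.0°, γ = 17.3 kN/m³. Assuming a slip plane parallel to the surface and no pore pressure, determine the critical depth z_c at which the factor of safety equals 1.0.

Setting FS = 1.00 in FS = [c + γz cos²β tanφ] / [γz sinβ cosβ] and solving for z:
z = c / [γ cosβ (FS·sinβ − cosβ·tanφ)]
  = 15.7 / [17.3·cos41.0°·(1.00·sin41.0° − cos41.0°·tan23.0°)]
  = 15.7 / [17.3·0.7547·(1.00·0.6561 − 0.7547·0.4245)]
  = 15.7 / 4.3831 = 3.582 m

z_c = 3.58 m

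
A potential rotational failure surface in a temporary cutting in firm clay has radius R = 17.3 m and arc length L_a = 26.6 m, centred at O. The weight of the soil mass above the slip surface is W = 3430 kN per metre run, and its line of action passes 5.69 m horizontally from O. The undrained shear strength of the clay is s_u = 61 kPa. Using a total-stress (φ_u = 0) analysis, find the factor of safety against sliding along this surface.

FS = 1.44

Taking moments about the centre O, the resisting moment is provided by the undrained shear strength acting along the arc:
M_R = s_u·L_a·R = 61·26.60·17.3 = 28071.0 kN·m/m
M_D = W·d = 3430·5.69 = 19516.7 kN·m/m
FS = M_R / M_D = 28071.0 / 19516.7 = 1.438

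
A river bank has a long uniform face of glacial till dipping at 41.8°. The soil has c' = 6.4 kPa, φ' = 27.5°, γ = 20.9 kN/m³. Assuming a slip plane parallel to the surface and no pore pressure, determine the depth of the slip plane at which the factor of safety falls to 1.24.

Setting FS = 1.24 in FS = [c' + γz cos²β tanφ'] / [γz sinβ cosβ] and solving for z:
z = c' / [γ cosβ (FS·sinβ − cosβ·tanφ')]
  = 6.4 / [20.9·cos41.8°·(1.24·sin41.8° − cos41.8°·tan27.5°)]
  = 6.4 / [20.9·0.7455·(1.24·0.6665 − 0.7455·0.5206)]
  = 6.4 / 6.8309 = 0.937 m

z = 0.94 m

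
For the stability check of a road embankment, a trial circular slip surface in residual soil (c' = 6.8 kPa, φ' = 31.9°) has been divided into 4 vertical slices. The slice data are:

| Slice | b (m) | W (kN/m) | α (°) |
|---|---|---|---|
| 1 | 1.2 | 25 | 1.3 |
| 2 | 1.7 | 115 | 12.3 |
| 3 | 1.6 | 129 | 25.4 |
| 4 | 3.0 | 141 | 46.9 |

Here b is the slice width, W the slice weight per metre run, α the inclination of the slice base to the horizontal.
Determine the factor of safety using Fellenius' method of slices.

FS = 1.53

Ordinary method of slices: FS = Σ[c'·Δl_i + (W_i cosα_i)·tanφ'] / Σ W_i sinα_i, with Δl_i = b_i / cosα_i.
Slice 1: Δl = 1.2/cos1.3° = 1.200 m; N'_1 = 25·cos1.3° = 25.0; c'Δl = 8.16; W sinα = 0.6
Slice 2: Δl = 1.7/cos12.3° = 1.740 m; N'_2 = 115·cos12.3° = 112.4; c'Δl = 11.83; W sinα = 24.5
Slice 3: Δl = 1.6/cos25.4° = 1.771 m; N'_3 = 129·cos25.4° = 116.5; c'Δl = 12.04; W sinα = 55.3
Slice 4: Δl = 3.0/cos46.9° = 4.391 m; N'_4 = 141·cos46.9° = 96.3; c'Δl = 29.86; W sinα = 103.0
Σc'Δl = 61.9 kN/m; ΣN' = 350.2 kN/m; ΣW sinα = 183.4 kN/m
Resisting = 61.9 + 350.2·tan31.9° = 61.9 + 218.0 = 279.9 kN/m
FS = 279.9 / 183.4 = 1.527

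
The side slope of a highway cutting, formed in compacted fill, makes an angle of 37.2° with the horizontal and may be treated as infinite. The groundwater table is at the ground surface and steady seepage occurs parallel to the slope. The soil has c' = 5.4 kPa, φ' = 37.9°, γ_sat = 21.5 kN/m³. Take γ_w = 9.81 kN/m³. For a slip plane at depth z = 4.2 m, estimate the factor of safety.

With seepage parallel to the slope and the water table at the surface, the effective normal stress on the slip plane uses the buoyant unit weight γ' = γ_sat − γ_w while the driving shear stress uses γ_sat:
FS = [c' + γ' z cos²β tanφ'] / [γ_sat z sinβ cosβ]
γ' = 21.5 − 9.81 = 11.69 kN/m³
Numerator = 5.4 + 11.69·4.2·cos²37.2°·tan37.9° = 5.4 + 11.69·4.2·0.6345·0.7785 = 29.650 kPa
Denominator = 21.5·4.2·sin37.2°·cos37.2° = 21.5·4.2·0.6046·0.7965 = 43.487 kPa
FS = 29.650 / 43.487 = 0.682

FS = 0.68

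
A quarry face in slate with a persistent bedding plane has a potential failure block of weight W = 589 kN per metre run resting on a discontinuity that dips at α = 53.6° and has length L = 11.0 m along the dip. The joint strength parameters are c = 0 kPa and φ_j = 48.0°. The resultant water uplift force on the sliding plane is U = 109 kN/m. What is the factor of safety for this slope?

FS = 0.56

Resolving the block weight along and normal to the plane and applying the Mohr–Coulomb strength on the joint:
N' = W cosα − U = 589·cos53.6° − 109 = 240.5 kN/m
Driving force T = W sinα = 589·sin53.6° = 474.1 kN/m
Resisting force R = c·L + N'·tanφ_j = 0·11.0 + 240.5·tan48.0° = 0.0 + 267.1 = 267.1 kN/m
FS = R / T = 267.1 / 474.1 = 0.563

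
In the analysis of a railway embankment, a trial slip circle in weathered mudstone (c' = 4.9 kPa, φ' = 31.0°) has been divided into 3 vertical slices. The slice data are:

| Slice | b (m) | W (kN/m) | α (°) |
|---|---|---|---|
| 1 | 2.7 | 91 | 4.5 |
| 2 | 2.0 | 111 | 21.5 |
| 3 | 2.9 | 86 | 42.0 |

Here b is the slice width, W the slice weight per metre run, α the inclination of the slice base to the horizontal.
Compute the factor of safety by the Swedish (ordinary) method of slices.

Ordinary method of slices: FS = Σ[c'·Δl_i + (W_i cosα_i)·tanφ'] / Σ W_i sinα_i, with Δl_i = b_i / cosα_i.
Slice 1: Δl = 2.7/cos4.5° = 2.708 m; N'_1 = 91·cos4.5° = 90.7; c'Δl = 13.27; W sinα = 7.1
Slice 2: Δl = 2.0/cos21.5° = 2.150 m; N'_2 = 111·cos21.5° = 103.3; c'Δl = 10.53; W sinα = 40.7
Slice 3: Δl = 2.9/cos42.0° = 3.902 m; N'_3 = 86·cos42.0° = 63.9; c'Δl = 19.12; W sinα = 57.5
Σc'Δl = 42.9 kN/m; ΣN' = 257.9 kN/m; ΣW sinα = 105.4 kN/m
Resisting = 42.9 + 257.9·tan31.0° = 42.9 + 155.0 = 197.9 kN/m
FS = 197.9 / 105.4 = 1.878

FS = 1.88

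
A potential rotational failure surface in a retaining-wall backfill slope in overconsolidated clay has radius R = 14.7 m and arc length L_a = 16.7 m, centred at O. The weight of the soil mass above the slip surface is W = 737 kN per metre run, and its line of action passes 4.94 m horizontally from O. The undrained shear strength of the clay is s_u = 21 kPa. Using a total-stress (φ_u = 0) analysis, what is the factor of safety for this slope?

Taking moments about the centre O, the resisting moment is provided by the undrained shear strength acting along the arc:
M_R = s_u·L_a·R = 21·16.70·14.7 = 5155.3 kN·m/m
M_D = W·d = 737·4.94 = 3640.8 kN·m/m
FS = M_R / M_D = 5155.3 / 3640.8 = 1.416

FS = 1.42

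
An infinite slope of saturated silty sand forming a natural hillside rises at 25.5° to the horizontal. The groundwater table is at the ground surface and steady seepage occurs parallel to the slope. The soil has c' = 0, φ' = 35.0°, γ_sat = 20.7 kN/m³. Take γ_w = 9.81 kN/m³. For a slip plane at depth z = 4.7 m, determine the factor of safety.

FS = 0.77

With seepage parallel to the slope and the water table at the surface, the effective normal stress on the slip plane uses the buoyant unit weight γ' = γ_sat − γ_w while the driving shear stress uses γ_sat:
FS = [c' + γ' z cos²β tanφ'] / [γ_sat z sinβ cosβ]
(For c' = 0 this reduces to FS = (γ'/γ_sat)·tanφ'/tanβ.)
γ' = 20.7 − 9.81 = 10.89 kN/m³
Numerator = 0.0 + 10.89·4.7·cos²25.5°·tan35.0° = 0.0 + 10.89·4.7·0.8147·0.7002 = 29.196 kPa
Denominator = 20.7·4.7·sin25.5°·cos25.5° = 20.7·4.7·0.4305·0.9026 = 37.804 kPa
FS = 29.196 / 37.804 = 0.772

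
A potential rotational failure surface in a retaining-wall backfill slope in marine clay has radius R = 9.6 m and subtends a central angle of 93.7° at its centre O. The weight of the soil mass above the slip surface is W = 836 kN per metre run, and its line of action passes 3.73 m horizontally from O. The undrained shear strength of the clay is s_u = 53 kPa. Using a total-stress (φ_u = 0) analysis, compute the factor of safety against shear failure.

FS = 2.56

Taking moments about the centre O, the resisting moment is provided by the undrained shear strength acting along the arc:
Arc length L_a = R·θ = 9.6·(93.7°·π/180) = 9.6·1.6354 = 15.70 m
M_R = s_u·L_a·R = 53·15.70·9.6 = 7987.9 kN·m/m
M_D = W·d = 836·3.73 = 3118.3 kN·m/m
FS = M_R / M_D = 7987.9 / 3118.3 = 2.562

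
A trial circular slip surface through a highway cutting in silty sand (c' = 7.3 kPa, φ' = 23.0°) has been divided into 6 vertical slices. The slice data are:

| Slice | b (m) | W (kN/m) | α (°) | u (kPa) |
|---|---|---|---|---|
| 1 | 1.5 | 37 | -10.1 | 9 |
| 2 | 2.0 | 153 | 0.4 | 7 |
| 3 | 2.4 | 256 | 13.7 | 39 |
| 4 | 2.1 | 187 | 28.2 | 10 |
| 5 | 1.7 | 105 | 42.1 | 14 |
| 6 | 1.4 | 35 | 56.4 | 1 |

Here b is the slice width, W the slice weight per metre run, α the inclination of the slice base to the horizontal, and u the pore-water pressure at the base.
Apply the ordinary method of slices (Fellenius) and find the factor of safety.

FS = 1.30

Ordinary method of slices: FS = Σ[c'·Δl_i + (W_i cosα_i − u_i·Δl_i)·tanφ'] / Σ W_i sinα_i, with Δl_i = b_i / cosα_i.
Slice 1: Δl = 1.5/cos(-10.1°) = 1.524 m; N'_1 = 37·cos(-10.1°) − 9·1.524 = 22.7; c'Δl = 11.12; W sinα = -6.5
Slice 2: Δl = 2.0/cos0.4° = 2.000 m; N'_2 = 153·cos0.4° − 7·2.000 = 139.0; c'Δl = 14.60; W sinα = 1.1
Slice 3: Δl = 2.4/cos13.7° = 2.470 m; N'_3 = 256·cos13.7° − 39·2.470 = 152.4; c'Δl = 18.03; W sinα = 60.6
Slice 4: Δl = 2.1/cos28.2° = 2.383 m; N'_4 = 187·cos28.2° − 10·2.383 = 141.0; c'Δl = 17.39; W sinα = 88.4
Slice 5: Δl = 1.7/cos42.1° = 2.291 m; N'_5 = 105·cos42.1° − 14·2.291 = 45.8; c'Δl = 16.73; W sinα = 70.4
Slice 6: Δl = 1.4/cos56.4° = 2.530 m; N'_6 = 35·cos56.4° − 1·2.530 = 16.8; c'Δl = 18.47; W sinα = 29.2
Σc'Δl = 96.3 kN/m; ΣN' = 517.7 kN/m; ΣW sinα = 243.1 kN/m
Resisting = 96.3 + 517.7·tan23.0° = 96.3 + 219.8 = 316.1 kN/m
FS = 316.1 / 243.1 = 1.300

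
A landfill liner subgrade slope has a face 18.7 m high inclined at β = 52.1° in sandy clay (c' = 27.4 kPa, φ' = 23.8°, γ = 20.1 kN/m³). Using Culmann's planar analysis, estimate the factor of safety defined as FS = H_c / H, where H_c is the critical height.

FS = 1.76

H_c = (4c'/γ) · sinβ cosφ' / [1 − cos(β − φ')]
    = (4·27.4/20.1) · sin52.1°·cos23.8° / [1 − cos28.3°]
    = 5.453 · 0.7220 / 0.1195 = 32.94 m
FS = H_c / H = 32.94 / 18.7 = 1.761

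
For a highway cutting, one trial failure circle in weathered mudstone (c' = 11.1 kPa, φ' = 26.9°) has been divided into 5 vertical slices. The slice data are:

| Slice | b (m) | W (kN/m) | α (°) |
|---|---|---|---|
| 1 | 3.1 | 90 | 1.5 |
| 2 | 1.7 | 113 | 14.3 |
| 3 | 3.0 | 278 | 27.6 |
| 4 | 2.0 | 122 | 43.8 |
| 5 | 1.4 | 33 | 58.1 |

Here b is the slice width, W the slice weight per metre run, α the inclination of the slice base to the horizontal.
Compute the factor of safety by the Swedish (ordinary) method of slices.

Ordinary method of slices: FS = Σ[c'·Δl_i + (W_i cosα_i)·tanφ'] / Σ W_i sinα_i, with Δl_i = b_i / cosα_i.
Slice 1: Δl = 3.1/cos1.5° = 3.101 m; N'_1 = 90·cos1.5° = 90.0; c'Δl = 34.42; W sinα = 2.4
Slice 2: Δl = 1.7/cos14.3° = 1.754 m; N'_2 = 113·cos14.3° = 109.5; c'Δl = 19.47; W sinα = 27.9
Slice 3: Δl = 3.0/cos27.6° = 3.385 m; N'_3 = 278·cos27.6° = 246.4; c'Δl = 37.58; W sinα = 128.8
Slice 4: Δl = 2.0/cos43.8° = 2.771 m; N'_4 = 122·cos43.8° = 88.1; c'Δl = 30.76; W sinα = 84.4
Slice 5: Δl = 1.4/cos58.1° = 2.649 m; N'_5 = 33·cos58.1° = 17.4; c'Δl = 29.41; W sinα = 28.0
Σc'Δl = 151.6 kN/m; ΣN' = 551.3 kN/m; ΣW sinα = 271.5 kN/m
Resisting = 151.6 + 551.3·tan26.9° = 151.6 + 279.7 = 431.3 kN/m
FS = 431.3 / 271.5 = 1.589

FS = 1.59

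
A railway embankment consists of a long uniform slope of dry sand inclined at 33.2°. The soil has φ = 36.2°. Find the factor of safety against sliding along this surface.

For a dry cohesionless infinite slope the factor of safety is FS = tanφ / tanβ.
FS = tan36.2° / tan33.2° = 0.7319 / 0.6544 = 1.118

FS = 1.12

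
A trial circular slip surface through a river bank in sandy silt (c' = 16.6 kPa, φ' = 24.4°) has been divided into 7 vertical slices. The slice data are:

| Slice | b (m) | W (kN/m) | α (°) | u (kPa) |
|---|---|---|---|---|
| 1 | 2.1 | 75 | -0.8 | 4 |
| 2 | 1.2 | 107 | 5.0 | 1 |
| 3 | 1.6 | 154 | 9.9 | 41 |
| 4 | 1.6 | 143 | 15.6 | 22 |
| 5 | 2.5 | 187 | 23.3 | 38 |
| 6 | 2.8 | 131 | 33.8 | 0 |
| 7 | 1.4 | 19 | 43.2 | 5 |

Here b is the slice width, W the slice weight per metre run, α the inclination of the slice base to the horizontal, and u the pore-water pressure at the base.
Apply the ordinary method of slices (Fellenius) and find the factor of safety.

FS = 2.09

Ordinary method of slices: FS = Σ[c'·Δl_i + (W_i cosα_i − u_i·Δl_i)·tanφ'] / Σ W_i sinα_i, with Δl_i = b_i / cosα_i.
Slice 1: Δl = 2.1/cos(-0.8°) = 2.100 m; N'_1 = 75·cos(-0.8°) − 4·2.100 = 66.6; c'Δl = 34.86; W sinα = -1.0
Slice 2: Δl = 1.2/cos5.0° = 1.205 m; N'_2 = 107·cos5.0° − 1·1.205 = 105.4; c'Δl = 20.00; W sinα = 9.3
Slice 3: Δl = 1.6/cos9.9° = 1.624 m; N'_3 = 154·cos9.9° − 41·1.624 = 85.1; c'Δl = 26.96; W sinα = 26.5
Slice 4: Δl = 1.6/cos15.6° = 1.661 m; N'_4 = 143·cos15.6° − 22·1.661 = 101.2; c'Δl = 27.58; W sinα = 38.5
Slice 5: Δl = 2.5/cos23.3° = 2.722 m; N'_5 = 187·cos23.3° − 38·2.722 = 68.3; c'Δl = 45.19; W sinα = 74.0
Slice 6: Δl = 2.8/cos33.8° = 3.369 m; N'_6 = 131·cos33.8° − 0·3.369 = 108.9; c'Δl = 55.93; W sinα = 72.9
Slice 7: Δl = 1.4/cos43.2° = 1.921 m; N'_7 = 19·cos43.2° − 5·1.921 = 4.2; c'Δl = 31.88; W sinα = 13.0
Σc'Δl = 242.4 kN/m; ΣN' = 539.7 kN/m; ΣW sinα = 233.1 kN/m
Resisting = 242.4 + 539.7·tan24.4° = 242.4 + 244.8 = 487.2 kN/m
FS = 487.2 / 233.1 = 2.091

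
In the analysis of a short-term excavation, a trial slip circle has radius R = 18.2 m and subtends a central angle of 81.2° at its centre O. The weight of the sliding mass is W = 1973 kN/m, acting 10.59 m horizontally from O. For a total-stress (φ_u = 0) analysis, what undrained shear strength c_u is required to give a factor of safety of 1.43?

c_u = 63.6 kPa

FS = c_u·L_a·R / (W·d), so c_u = FS·W·d / (L_a·R).
Arc length L_a = R·θ = 18.2·(81.2°·π/180) = 18.2·1.4172 = 25.79 m
c_u = 1.43·1973·10.59 / (25.79·18.2) = 29878.5 / 469.44 = 63.65 kPa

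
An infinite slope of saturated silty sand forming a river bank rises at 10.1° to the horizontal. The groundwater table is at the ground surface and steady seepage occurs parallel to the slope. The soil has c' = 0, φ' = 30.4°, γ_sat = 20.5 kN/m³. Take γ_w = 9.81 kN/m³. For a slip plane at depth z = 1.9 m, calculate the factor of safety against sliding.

FS = 1.72

With seepage parallel to the slope and the water table at the surface, the effective normal stress on the slip plane uses the buoyant unit weight γ' = γ_sat − γ_w while the driving shear stress uses γ_sat:
FS = [c' + γ' z cos²β tanφ'] / [γ_sat z sinβ cosβ]
(For c' = 0 this reduces to FS = (γ'/γ_sat)·tanφ'/tanβ.)
γ' = 20.5 − 9.81 = 10.69 kN/m³
Numerator = 0.0 + 10.69·1.9·cos²10.1°·tan30.4° = 0.0 + 10.69·1.9·0.9692·0.5867 = 11.550 kPa
Denominator = 20.5·1.9·sin10.1°·cos10.1° = 20.5·1.9·0.1754·0.9845 = 6.725 kPa
FS = 11.550 / 6.725 = 1.718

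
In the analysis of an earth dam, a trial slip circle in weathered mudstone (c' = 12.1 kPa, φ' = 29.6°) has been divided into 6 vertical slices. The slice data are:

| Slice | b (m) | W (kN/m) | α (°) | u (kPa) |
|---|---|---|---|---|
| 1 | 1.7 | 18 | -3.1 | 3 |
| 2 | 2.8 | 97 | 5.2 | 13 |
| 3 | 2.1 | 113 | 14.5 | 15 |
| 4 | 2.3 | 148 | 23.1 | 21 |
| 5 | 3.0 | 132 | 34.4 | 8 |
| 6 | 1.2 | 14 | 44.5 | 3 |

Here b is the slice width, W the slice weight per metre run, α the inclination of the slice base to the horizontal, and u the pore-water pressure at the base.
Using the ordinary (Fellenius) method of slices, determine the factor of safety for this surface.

Ordinary method of slices: FS = Σ[c'·Δl_i + (W_i cosα_i − u_i·Δl_i)·tanφ'] / Σ W_i sinα_i, with Δl_i = b_i / cosα_i.
Slice 1: Δl = 1.7/cos(-3.1°) = 1.702 m; N'_1 = 18·cos(-3.1°) − 3·1.702 = 12.9; c'Δl = 20.60; W sinα = -1.0
Slice 2: Δl = 2.8/cos5.2° = 2.812 m; N'_2 = 97·cos5.2° − 13·2.812 = 60.1; c'Δl = 34.02; W sinα = 8.8
Slice 3: Δl = 2.1/cos14.5° = 2.169 m; N'_3 = 113·cos14.5° − 15·2.169 = 76.9; c'Δl = 26.25; W sinα = 28.3
Slice 4: Δl = 2.3/cos23.1° = 2.500 m; N'_4 = 148·cos23.1° − 21·2.500 = 83.6; c'Δl = 30.26; W sinα = 58.1
Slice 5: Δl = 3.0/cos34.4° = 3.636 m; N'_5 = 132·cos34.4° − 8·3.636 = 79.8; c'Δl = 43.99; W sinα = 74.6
Slice 6: Δl = 1.2/cos44.5° = 1.682 m; N'_6 = 14·cos44.5° − 3·1.682 = 4.9; c'Δl = 20.36; W sinα = 9.8
Σc'Δl = 175.5 kN/m; ΣN' = 318.2 kN/m; ΣW sinα = 178.6 kN/m
Resisting = 175.5 + 318.2·tan29.6° = 175.5 + 180.7 = 356.2 kN/m
FS = 356.2 / 178.6 = 1.995

FS = 1.99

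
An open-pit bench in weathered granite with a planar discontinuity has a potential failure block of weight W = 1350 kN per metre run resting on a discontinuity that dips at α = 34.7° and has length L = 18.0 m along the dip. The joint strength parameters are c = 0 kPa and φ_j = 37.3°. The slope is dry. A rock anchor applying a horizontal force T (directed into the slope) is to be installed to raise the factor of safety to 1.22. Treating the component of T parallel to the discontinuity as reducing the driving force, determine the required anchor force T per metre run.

Resolving forces along and normal to the sliding plane, with the horizontal anchor force T adding T·sinα to the effective normal force and T·cosα acting up the plane against the driving force:
FS = [cL + (W cosα + T sinα) tanφ_j] / [W sinα − T cosα]
Without the anchor: N' = 1109.9 kN/m, driving T_d = 768.5 kN/m, resisting R = 0·18.0 + 1109.9·tan37.3° = 845.5 kN/m, FS = 1.10.
Setting FS = 1.22 and solving for T:
1.22·(768.5 − T cos34.7°) = 845.5 + T sin34.7°·tan37.3°
T·(sin34.7°·tan37.3° + 1.22·cos34.7°) = 1.22·768.5 − 845.5
T·(0.5693·0.7618 + 1.22·0.8221) = 937.6 − 845.5 = 92.1
T·1.4367 = 92.1
T = 64.1 kN/m

T = 64 kN/m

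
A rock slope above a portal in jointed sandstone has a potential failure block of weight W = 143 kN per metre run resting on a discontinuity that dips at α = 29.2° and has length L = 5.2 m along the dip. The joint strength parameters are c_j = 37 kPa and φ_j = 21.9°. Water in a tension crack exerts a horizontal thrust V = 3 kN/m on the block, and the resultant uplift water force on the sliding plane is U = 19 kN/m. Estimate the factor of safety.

FS = 3.24

Resolving the block weight along and normal to the plane and applying the Mohr–Coulomb strength on the joint:
N' = W cosα − U − V sinα = 143·cos29.2° − 19 − 3·sin29.2° = 104.4 kN/m
Driving force T = W sinα + V cosα = 143·sin29.2° + 3·cos29.2° = 72.4 kN/m
Resisting force R = c_j·L + N'·tanφ_j = 37·5.2 + 104.4·tan21.9° = 192.4 + 42.0 = 234.4 kN/m
FS = R / T = 234.4 / 72.4 = 3.238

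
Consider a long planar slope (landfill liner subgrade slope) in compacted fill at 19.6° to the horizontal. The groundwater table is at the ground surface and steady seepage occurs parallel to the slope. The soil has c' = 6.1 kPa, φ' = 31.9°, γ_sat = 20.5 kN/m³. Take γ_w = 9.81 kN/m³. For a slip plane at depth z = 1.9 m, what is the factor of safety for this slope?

With seepage parallel to the slope and the water table at the surface, the effective normal stress on the slip plane uses the buoyant unit weight γ' = γ_sat − γ_w while the driving shear stress uses γ_sat:
FS = [c' + γ' z cos²β tanφ'] / [γ_sat z sinβ cosβ]
γ' = 20.5 − 9.81 = 10.69 kN/m³
Numerator = 6.1 + 10.69·1.9·cos²19.6°·tan31.9° = 6.1 + 10.69·1.9·0.8875·0.6224 = 17.320 kPa
Denominator = 20.5·1.9·sin19.6°·cos19.6° = 20.5·1.9·0.3355·0.9421 = 12.309 kPa
FS = 17.320 / 12.309 = 1.407

FS = 1.41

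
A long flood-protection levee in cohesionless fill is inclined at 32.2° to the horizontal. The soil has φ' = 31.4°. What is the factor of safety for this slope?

FS = 0.97

For a dry cohesionless infinite slope the factor of safety is FS = tanφ' / tanβ.
FS = tan31.4° / tan32.2° = 0.6104 / 0.6297 = 0.969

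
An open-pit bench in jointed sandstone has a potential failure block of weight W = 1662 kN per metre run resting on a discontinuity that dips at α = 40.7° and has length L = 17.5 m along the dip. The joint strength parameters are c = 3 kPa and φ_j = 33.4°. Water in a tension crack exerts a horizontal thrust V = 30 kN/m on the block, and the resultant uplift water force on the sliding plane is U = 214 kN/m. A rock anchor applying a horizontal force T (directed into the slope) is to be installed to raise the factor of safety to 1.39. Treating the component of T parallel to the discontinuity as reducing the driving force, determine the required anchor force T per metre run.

Resolving forces along and normal to the sliding plane, with the horizontal anchor force T adding T·sinα to the effective normal force and T·cosα acting up the plane against the driving force:
FS = [cL + (W cosα − U − V sinα + T sinα) tanφ_j] / [W sinα + V cosα − T cosα]
Without the anchor: N' = 1026.5 kN/m, driving T_d = 1106.5 kN/m, resisting R = 3·17.5 + 1026.5·tan33.4° = 729.3 kN/m, FS = 0.66.
Setting FS = 1.39 and solving for T:
1.39·(1106.5 − T cos40.7°) = 729.3 + T sin40.7°·tan33.4°
T·(sin40.7°·tan33.4° + 1.39·cos40.7°) = 1.39·1106.5 − 729.3
T·(0.6521·0.6594 + 1.39·0.7581) = 1538.1 − 729.3 = 808.8
T·1.4838 = 808.8
T = 545.1 kN/m

T = 545 kN/m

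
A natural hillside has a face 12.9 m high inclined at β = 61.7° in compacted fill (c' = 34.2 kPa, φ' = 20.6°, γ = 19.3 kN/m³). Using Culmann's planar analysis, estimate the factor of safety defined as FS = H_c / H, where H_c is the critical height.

H_c = (4c'/γ) · sinβ cosφ' / [1 − cos(β − φ')]
    = (4·34.2/19.3) · sin61.7°·cos20.6° / [1 − cos41.1°]
    = 7.088 · 0.8242 / 0.2464 = 23.71 m
FS = H_c / H = 23.71 / 12.9 = 1.838

FS = 1.84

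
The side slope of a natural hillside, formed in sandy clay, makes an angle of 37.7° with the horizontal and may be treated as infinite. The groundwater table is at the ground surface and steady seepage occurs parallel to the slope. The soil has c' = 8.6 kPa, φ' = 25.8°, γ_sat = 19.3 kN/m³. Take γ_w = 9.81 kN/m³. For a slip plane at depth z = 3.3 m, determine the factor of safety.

FS = 0.59

With seepage parallel to the slope and the water table at the surface, the effective normal stress on the slip plane uses the buoyant unit weight γ' = γ_sat − γ_w while the driving shear stress uses γ_sat:
FS = [c' + γ' z cos²β tanφ'] / [γ_sat z sinβ cosβ]
γ' = 19.3 − 9.81 = 9.49 kN/m³
Numerator = 8.6 + 9.49·3.3·cos²37.7°·tan25.8° = 8.6 + 9.49·3.3·0.6260·0.4834 = 18.078 kPa
Denominator = 19.3·3.3·sin37.7°·cos37.7° = 19.3·3.3·0.6115·0.7912 = 30.817 kPa
FS = 18.078 / 30.817 = 0.587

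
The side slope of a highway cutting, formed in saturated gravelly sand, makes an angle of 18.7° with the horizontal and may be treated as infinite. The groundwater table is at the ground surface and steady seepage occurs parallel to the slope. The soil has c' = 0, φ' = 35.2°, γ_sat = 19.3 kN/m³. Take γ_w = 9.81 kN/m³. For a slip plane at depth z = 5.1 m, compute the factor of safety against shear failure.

FS = 1.02

With seepage parallel to the slope and the water table at the surface, the effective normal stress on the slip plane uses the buoyant unit weight γ' = γ_sat − γ_w while the driving shear stress uses γ_sat:
FS = [c' + γ' z cos²β tanφ'] / [γ_sat z sinβ cosβ]
(For c' = 0 this reduces to FS = (γ'/γ_sat)·tanφ'/tanβ.)
γ' = 19.3 − 9.81 = 9.49 kN/m³
Numerator = 0.0 + 9.49·5.1·cos²18.7°·tan35.2° = 0.0 + 9.49·5.1·0.8972·0.7054 = 30.632 kPa
Denominator = 19.3·5.1·sin18.7°·cos18.7° = 19.3·5.1·0.3206·0.9472 = 29.892 kPa
FS = 30.632 / 29.892 = 1.025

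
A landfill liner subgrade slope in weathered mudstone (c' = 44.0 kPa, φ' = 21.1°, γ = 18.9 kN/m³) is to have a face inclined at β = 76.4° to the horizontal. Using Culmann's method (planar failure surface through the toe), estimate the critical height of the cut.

Culmann's analysis gives the critical failure plane at α_cr = (β + φ')/2 = (76.4 + 21.1)/2 = 48.8°, and the critical height
H_c = (4c'/γ) · sinβ cosφ' / [1 − cos(β − φ')]
    = (4·44.0/18.9) · sin76.4°·cos21.1° / [1 − cos(55.3°)]
    = 9.312 · 0.9720·0.9330 / [1 − 0.5693]
    = 9.312 · 0.9068 / 0.4307
    = 19.60 m

H_c = 19.60 m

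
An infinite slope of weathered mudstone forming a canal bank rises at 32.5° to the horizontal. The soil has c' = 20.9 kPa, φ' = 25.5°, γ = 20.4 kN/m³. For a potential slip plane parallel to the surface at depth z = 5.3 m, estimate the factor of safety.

FS = 1.18

For an infinite slope with a slip plane parallel to the surface (no pore pressure): FS = [c' + γz cos²β tanφ'] / [γz sinβ cosβ].
γz = 20.4·5.3 = 108.12 kN/m²
Numerator = 20.9 + 108.12·cos²32.5°·tan25.5° = 20.9 + 108.12·0.7113·0.4770 = 57.583 kPa
Denominator = 108.12·sin32.5°·cos32.5° = 108.12·0.5373·0.8434 = 48.995 kPa
FS = 57.583 / 48.995 = 1.175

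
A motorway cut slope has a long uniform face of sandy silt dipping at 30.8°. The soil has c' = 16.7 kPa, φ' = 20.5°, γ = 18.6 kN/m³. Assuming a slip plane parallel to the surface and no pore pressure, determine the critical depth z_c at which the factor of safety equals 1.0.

z_c = 5.48 m

Setting FS = 1.00 in FS = [c' + γz cos²β tanφ'] / [γz sinβ cosβ] and solving for z:
z = c' / [γ cosβ (FS·sinβ − cosβ·tanφ')]
  = 16.7 / [18.6·cos30.8°·(1.00·sin30.8° − cos30.8°·tan20.5°)]
  = 16.7 / [18.6·0.8590·(1.00·0.5120 − 0.8590·0.3739)]
  = 16.7 / 3.0498 = 5.476 m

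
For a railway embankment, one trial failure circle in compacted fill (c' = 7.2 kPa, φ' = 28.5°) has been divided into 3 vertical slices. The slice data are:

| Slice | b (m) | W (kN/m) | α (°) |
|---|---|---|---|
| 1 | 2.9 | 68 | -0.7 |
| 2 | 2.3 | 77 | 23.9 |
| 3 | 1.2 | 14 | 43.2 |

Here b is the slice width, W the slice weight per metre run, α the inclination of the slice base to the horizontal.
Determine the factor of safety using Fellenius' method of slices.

Ordinary method of slices: FS = Σ[c'·Δl_i + (W_i cosα_i)·tanφ'] / Σ W_i sinα_i, with Δl_i = b_i / cosα_i.
Slice 1: Δl = 2.9/cos(-0.7°) = 2.900 m; N'_1 = 68·cos(-0.7°) = 68.0; c'Δl = 20.88; W sinα = -0.8
Slice 2: Δl = 2.3/cos23.9° = 2.516 m; N'_2 = 77·cos23.9° = 70.4; c'Δl = 18.11; W sinα = 31.2
Slice 3: Δl = 1.2/cos43.2° = 1.646 m; N'_3 = 14·cos43.2° = 10.2; c'Δl = 11.85; W sinα = 9.6
Σc'Δl = 50.8 kN/m; ΣN' = 148.6 kN/m; ΣW sinα = 39.9 kN/m
Resisting = 50.8 + 148.6·tan28.5° = 50.8 + 80.7 = 131.5 kN/m
FS = 131.5 / 39.9 = 3.292

FS = 3.29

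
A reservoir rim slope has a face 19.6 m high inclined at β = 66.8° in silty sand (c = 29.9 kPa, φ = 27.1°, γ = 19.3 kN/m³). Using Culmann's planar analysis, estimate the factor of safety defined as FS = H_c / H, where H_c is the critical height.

FS = 1.12

H_c = (4c/γ) · sinβ cosφ / [1 − cos(β − φ)]
    = (4·29.9/19.3) · sin66.8°·cos27.1° / [1 − cos39.7°]
    = 6.197 · 0.8182 / 0.2306 = 21.99 m
FS = H_c / H = 21.99 / 19.6 = 1.122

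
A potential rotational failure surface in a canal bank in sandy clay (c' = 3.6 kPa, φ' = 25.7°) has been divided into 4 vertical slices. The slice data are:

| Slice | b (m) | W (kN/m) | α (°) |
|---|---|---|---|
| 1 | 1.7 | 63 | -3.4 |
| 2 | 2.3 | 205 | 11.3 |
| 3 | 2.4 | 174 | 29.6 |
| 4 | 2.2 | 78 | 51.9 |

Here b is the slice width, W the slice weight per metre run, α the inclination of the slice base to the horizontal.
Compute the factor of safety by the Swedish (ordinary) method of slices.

Ordinary method of slices: FS = Σ[c'·Δl_i + (W_i cosα_i)·tanφ'] / Σ W_i sinα_i, with Δl_i = b_i / cosα_i.
Slice 1: Δl = 1.7/cos(-3.4°) = 1.703 m; N'_1 = 63·cos(-3.4°) = 62.9; c'Δl = 6.13; W sinα = -3.7
Slice 2: Δl = 2.3/cos11.3° = 2.345 m; N'_2 = 205·cos11.3° = 201.0; c'Δl = 8.44; W sinα = 40.2
Slice 3: Δl = 2.4/cos29.6° = 2.760 m; N'_3 = 174·cos29.6° = 151.3; c'Δl = 9.94; W sinα = 85.9
Slice 4: Δl = 2.2/cos51.9° = 3.565 m; N'_4 = 78·cos51.9° = 48.1; c'Δl = 12.84; W sinα = 61.4
Σc'Δl = 37.3 kN/m; ΣN' = 463.3 kN/m; ΣW sinα = 183.8 kN/m
Resisting = 37.3 + 463.3·tan25.7° = 37.3 + 223.0 = 260.3 kN/m
FS = 260.3 / 183.8 = 1.417

FS = 1.42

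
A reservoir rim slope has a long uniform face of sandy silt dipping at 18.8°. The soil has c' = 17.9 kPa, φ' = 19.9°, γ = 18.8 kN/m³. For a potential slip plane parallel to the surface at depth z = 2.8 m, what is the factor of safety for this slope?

FS = 2.18

For an infinite slope with a slip plane parallel to the surface (no pore pressure): FS = [c' + γz cos²β tanφ'] / [γz sinβ cosβ].
γz = 18.8·2.8 = 52.64 kN/m²
Numerator = 17.9 + 52.64·cos²18.8°·tan19.9° = 17.9 + 52.64·0.8961·0.3620 = 34.976 kPa
Denominator = 52.64·sin18.8°·cos18.8° = 52.64·0.3223·0.9466 = 16.059 kPa
FS = 34.976 / 16.059 = 2.178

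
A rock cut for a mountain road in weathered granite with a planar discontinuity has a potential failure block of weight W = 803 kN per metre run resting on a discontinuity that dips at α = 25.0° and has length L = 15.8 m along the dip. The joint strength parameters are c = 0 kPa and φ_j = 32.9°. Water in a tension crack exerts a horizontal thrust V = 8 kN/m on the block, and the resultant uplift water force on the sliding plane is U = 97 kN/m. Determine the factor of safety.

Resolving the block weight along and normal to the plane and applying the Mohr–Coulomb strength on the joint:
N' = W cosα − U − V sinα = 803·cos25.0° − 97 − 8·sin25.0° = 627.4 kN/m
Driving force T = W sinα + V cosα = 803·sin25.0° + 8·cos25.0° = 346.6 kN/m
Resisting force R = c·L + N'·tanφ_j = 0·15.8 + 627.4·tan32.9° = 0.0 + 405.9 = 405.9 kN/m
FS = R / T = 405.9 / 346.6 = 1.171

FS = 1.17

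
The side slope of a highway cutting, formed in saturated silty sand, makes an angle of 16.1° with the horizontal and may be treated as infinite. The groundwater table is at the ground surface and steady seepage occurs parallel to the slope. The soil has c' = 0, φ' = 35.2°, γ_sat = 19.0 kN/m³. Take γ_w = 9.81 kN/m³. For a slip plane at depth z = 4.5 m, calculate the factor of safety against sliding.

FS = 1.18

With seepage parallel to the slope and the water table at the surface, the effective normal stress on the slip plane uses the buoyant unit weight γ' = γ_sat − γ_w while the driving shear stress uses γ_sat:
FS = [c' + γ' z cos²β tanφ'] / [γ_sat z sinβ cosβ]
(For c' = 0 this reduces to FS = (γ'/γ_sat)·tanφ'/tanβ.)
γ' = 19.0 − 9.81 = 9.19 kN/m³
Numerator = 0.0 + 9.19·4.5·cos²16.1°·tan35.2° = 0.0 + 9.19·4.5·0.9231·0.7054 = 26.929 kPa
Denominator = 19.0·4.5·sin16.1°·cos16.1° = 19.0·4.5·0.2773·0.9608 = 22.780 kPa
FS = 26.929 / 22.780 = 1.182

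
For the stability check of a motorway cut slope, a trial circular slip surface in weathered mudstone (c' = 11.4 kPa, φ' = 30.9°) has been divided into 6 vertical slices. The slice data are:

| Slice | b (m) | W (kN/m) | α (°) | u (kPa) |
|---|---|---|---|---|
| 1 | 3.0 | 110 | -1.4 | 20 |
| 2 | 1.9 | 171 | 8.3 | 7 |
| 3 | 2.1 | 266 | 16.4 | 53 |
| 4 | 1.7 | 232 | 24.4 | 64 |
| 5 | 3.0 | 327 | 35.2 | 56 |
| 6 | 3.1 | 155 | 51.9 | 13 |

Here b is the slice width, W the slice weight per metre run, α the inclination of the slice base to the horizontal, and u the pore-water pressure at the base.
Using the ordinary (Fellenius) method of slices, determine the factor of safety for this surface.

Ordinary method of slices: FS = Σ[c'·Δl_i + (W_i cosα_i − u_i·Δl_i)·tanφ'] / Σ W_i sinα_i, with Δl_i = b_i / cosα_i.
Slice 1: Δl = 3.0/cos(-1.4°) = 3.001 m; N'_1 = 110·cos(-1.4°) − 20·3.001 = 49.9; c'Δl = 34.21; W sinα = -2.7
Slice 2: Δl = 1.9/cos8.3° = 1.920 m; N'_2 = 171·cos8.3° − 7·1.920 = 155.8; c'Δl = 21.89; W sinα = 24.7
Slice 3: Δl = 2.1/cos16.4° = 2.189 m; N'_3 = 266·cos16.4° − 53·2.189 = 139.2; c'Δl = 24.96; W sinα = 75.1
Slice 4: Δl = 1.7/cos24.4° = 1.867 m; N'_4 = 232·cos24.4° − 64·1.867 = 91.8; c'Δl = 21.28; W sinα = 95.8
Slice 5: Δl = 3.0/cos35.2° = 3.671 m; N'_5 = 327·cos35.2° − 56·3.671 = 61.6; c'Δl = 41.85; W sinα = 188.5
Slice 6: Δl = 3.1/cos51.9° = 5.024 m; N'_6 = 155·cos51.9° − 13·5.024 = 30.3; c'Δl = 57.27; W sinα = 122.0
Σc'Δl = 201.5 kN/m; ΣN' = 528.6 kN/m; ΣW sinα = 503.4 kN/m
Resisting = 201.5 + 528.6·tan30.9° = 201.5 + 316.4 = 517.8 kN/m
FS = 517.8 / 503.4 = 1.029

FS = 1.03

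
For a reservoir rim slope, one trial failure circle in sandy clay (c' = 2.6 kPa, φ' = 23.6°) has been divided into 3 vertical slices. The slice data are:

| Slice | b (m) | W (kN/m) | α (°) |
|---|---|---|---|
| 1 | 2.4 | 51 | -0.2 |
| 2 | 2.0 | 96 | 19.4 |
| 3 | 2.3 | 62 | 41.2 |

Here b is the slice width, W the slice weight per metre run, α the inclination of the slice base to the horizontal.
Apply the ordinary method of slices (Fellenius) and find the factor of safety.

FS = 1.40

Ordinary method of slices: FS = Σ[c'·Δl_i + (W_i cosα_i)·tanφ'] / Σ W_i sinα_i, with Δl_i = b_i / cosα_i.
Slice 1: Δl = 2.4/cos(-0.2°) = 2.400 m; N'_1 = 51·cos(-0.2°) = 51.0; c'Δl = 6.24; W sinα = -0.2
Slice 2: Δl = 2.0/cos19.4° = 2.120 m; N'_2 = 96·cos19.4° = 90.5; c'Δl = 5.51; W sinα = 31.9
Slice 3: Δl = 2.3/cos41.2° = 3.057 m; N'_3 = 62·cos41.2° = 46.6; c'Δl = 7.95; W sinα = 40.8
Σc'Δl = 19.7 kN/m; ΣN' = 188.2 kN/m; ΣW sinα = 72.5 kN/m
Resisting = 19.7 + 188.2·tan23.6° = 19.7 + 82.2 = 101.9 kN/m
FS = 101.9 / 72.5 = 1.405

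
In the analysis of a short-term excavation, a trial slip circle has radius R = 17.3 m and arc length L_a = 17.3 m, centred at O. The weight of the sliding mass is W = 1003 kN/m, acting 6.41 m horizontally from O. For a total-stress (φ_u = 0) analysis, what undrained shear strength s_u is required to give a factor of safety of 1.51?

FS = s_u·L_a·R / (W·d), so s_u = FS·W·d / (L_a·R).
s_u = 1.51·1003·6.41 / (17.30·17.3) = 9708.1 / 299.29 = 32.44 kPa

s_u = 32.4 kPa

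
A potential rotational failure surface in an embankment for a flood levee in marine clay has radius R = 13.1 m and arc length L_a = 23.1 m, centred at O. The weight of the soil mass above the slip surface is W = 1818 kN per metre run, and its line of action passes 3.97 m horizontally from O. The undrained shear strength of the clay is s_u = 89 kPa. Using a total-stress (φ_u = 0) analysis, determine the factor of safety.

FS = 3.73

Taking moments about the centre O, the resisting moment is provided by the undrained shear strength acting along the arc:
M_R = s_u·L_a·R = 89·23.10·13.1 = 26932.3 kN·m/m
M_D = W·d = 1818·3.97 = 7217.5 kN·m/m
FS = M_R / M_D = 26932.3 / 7217.5 = 3.732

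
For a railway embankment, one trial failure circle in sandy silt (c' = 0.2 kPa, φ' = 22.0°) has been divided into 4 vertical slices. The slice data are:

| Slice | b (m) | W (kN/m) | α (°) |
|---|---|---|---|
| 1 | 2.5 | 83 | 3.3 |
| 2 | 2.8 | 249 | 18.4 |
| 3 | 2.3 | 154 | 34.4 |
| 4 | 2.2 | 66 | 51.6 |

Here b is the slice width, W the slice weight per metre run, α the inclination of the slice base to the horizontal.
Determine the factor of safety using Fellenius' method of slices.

FS = 0.90

Ordinary method of slices: FS = Σ[c'·Δl_i + (W_i cosα_i)·tanφ'] / Σ W_i sinα_i, with Δl_i = b_i / cosα_i.
Slice 1: Δl = 2.5/cos3.3° = 2.504 m; N'_1 = 83·cos3.3° = 82.9; c'Δl = 0.50; W sinα = 4.8
Slice 2: Δl = 2.8/cos18.4° = 2.951 m; N'_2 = 249·cos18.4° = 236.3; c'Δl = 0.59; W sinα = 78.6
Slice 3: Δl = 2.3/cos34.4° = 2.787 m; N'_3 = 154·cos34.4° = 127.1; c'Δl = 0.56; W sinα = 87.0
Slice 4: Δl = 2.2/cos51.6° = 3.542 m; N'_4 = 66·cos51.6° = 41.0; c'Δl = 0.71; W sinα = 51.7
Σc'Δl = 2.4 kN/m; ΣN' = 487.2 kN/m; ΣW sinα = 222.1 kN/m
Resisting = 2.4 + 487.2·tan22.0° = 2.4 + 196.8 = 199.2 kN/m
FS = 199.2 / 222.1 = 0.897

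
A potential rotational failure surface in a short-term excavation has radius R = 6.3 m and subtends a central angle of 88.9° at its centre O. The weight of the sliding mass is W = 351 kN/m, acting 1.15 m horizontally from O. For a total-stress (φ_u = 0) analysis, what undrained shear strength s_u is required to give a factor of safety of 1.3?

FS = s_u·L_a·R / (W·d), so s_u = FS·W·d / (L_a·R).
Arc length L_a = R·θ = 6.3·(88.9°·π/180) = 6.3·1.5516 = 9.78 m
s_u = 1.3·351·1.15 / (9.78·6.3) = 524.7 / 61.58 = 8.52 kPa

s_u = 8.5 kPa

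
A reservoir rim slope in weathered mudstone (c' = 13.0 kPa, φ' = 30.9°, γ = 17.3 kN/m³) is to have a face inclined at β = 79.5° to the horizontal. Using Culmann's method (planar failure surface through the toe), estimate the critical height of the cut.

Culmann's analysis gives the critical failure plane at α_cr = (β + φ')/2 = (79.5 + 30.9)/2 = 55.2°, and the critical height
H_c = (4c'/γ) · sinβ cosφ' / [1 − cos(β − φ')]
    = (4·13.0/17.3) · sin79.5°·cos30.9° / [1 − cos(48.6°)]
    = 3.006 · 0.9833·0.8581 / [1 − 0.6613]
    = 3.006 · 0.8437 / 0.3387
    = 7.49 m

H_c = 7.49 m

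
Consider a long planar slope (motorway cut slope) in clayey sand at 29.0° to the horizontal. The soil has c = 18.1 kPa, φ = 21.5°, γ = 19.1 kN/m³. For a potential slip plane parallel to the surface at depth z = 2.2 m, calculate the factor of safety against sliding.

For an infinite slope with a slip plane parallel to the surface (no pore pressure): FS = [c + γz cos²β tanφ] / [γz sinβ cosβ].
γz = 19.1·2.2 = 42.02 kN/m²
Numerator = 18.1 + 42.02·cos²29.0°·tan21.5° = 18.1 + 42.02·0.7650·0.3939 = 30.762 kPa
Denominator = 42.02·sin29.0°·cos29.0° = 42.02·0.4848·0.8746 = 17.817 kPa
FS = 30.762 / 17.817 = 1.726

FS = 1.73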